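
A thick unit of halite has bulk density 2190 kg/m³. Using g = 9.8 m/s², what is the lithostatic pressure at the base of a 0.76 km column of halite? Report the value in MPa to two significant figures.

halite: 2190 kg/m³ × 9.8 m/s² × 760 m = 1.631×10^7 Pa = 16.31 MPa

16 MPa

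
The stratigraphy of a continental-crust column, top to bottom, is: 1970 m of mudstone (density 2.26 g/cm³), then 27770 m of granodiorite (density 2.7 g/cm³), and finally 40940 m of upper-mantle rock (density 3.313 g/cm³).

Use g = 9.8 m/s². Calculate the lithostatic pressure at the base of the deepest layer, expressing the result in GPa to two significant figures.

mudstone: 2260 kg/m³ × 9.8 m/s² × 1970 m = 4.363×10^7 Pa = 0.04363 GPa
granodiorite: 2700 kg/m³ × 9.8 m/s² × 27770 m = 7.348×10^8 Pa = 0.7348 GPa
upper-mantle rock: 3313 kg/m³ × 9.8 m/s² × 40940 m = 1.329×10^9 Pa = 1.329 GPa
Total = 0.04363 + 0.7348 + 1.329 = 2.1076 GPa

2.1 GPa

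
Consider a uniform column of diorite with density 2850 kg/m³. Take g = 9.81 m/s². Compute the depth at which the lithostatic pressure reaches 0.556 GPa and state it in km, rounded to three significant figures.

19.9 km

h = P/(ρg) = 0.556 GPa / (2850 kg/m³ × 9.81 m/s²) = 5.560×10^8 Pa / 27958 Pa/m = 19887 m
= 19.887 km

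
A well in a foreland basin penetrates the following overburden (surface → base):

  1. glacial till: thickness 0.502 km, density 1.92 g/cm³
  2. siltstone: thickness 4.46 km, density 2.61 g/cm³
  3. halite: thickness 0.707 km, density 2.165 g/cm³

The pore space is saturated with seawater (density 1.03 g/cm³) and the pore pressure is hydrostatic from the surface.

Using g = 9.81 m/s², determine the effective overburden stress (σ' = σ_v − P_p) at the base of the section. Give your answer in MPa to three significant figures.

81.4 MPa

Overburden (lithostatic) stress σ_v:
glacial till: 1920 kg/m³ × 9.81 m/s² × 502 m = 9.455×10^6 Pa = 9.455 MPa
siltstone: 2610 kg/m³ × 9.81 m/s² × 4460 m = 1.142×10^8 Pa = 114.2 MPa
halite: 2165 kg/m³ × 9.81 m/s² × 707 m = 1.502×10^7 Pa = 15.02 MPa
Total = 9.455 + 114.2 + 15.02 = 138.67 MPa
Pore pressure P_p = 1030 kg/m³ × 9.81 m/s² × 5669 m = 5.728×10^7 Pa = 57.28 MPa
Effective stress σ' = σ_v − P_p = 138.7 − 57.28 = 81.384 MPa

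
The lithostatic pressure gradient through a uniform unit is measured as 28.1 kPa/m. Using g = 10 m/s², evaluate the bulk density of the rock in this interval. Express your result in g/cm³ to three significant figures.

2.81 g/cm³

ρ = (dP/dz)/g = 28.1 kPa/m / 10 m/s² = 28100 Pa/m / 10 m/s² = 2810.0 kg/m³
= 2.810 g/cm³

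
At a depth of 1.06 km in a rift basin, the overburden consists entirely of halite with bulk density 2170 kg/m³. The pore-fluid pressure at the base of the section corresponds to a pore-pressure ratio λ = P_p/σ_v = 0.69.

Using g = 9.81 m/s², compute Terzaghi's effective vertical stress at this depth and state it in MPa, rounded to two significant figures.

7.0 MPa

Overburden (lithostatic) stress σ_v:
halite: 2170 kg/m³ × 9.81 m/s² × 1060 m = 2.256×10^7 Pa = 22.56 MPa
Pore pressure P_p = λ·σ_v = 0.69 × 22.56 MPa = 15.57 MPa
Effective stress σ' = σ_v − P_p = 22.56 − 15.57 = 6.9951 MPa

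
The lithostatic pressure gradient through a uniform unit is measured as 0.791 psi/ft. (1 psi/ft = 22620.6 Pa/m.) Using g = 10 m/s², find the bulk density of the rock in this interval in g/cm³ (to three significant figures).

ρ = (dP/dz)/g = 0.791 psi/ft / 10 m/s² = 17893 Pa/m / 10 m/s² = 1789.3 kg/m³
= 1.789 g/cm³

1.79 g/cm³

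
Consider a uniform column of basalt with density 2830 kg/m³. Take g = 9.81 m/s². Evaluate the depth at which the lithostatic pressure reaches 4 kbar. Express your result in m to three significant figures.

h = P/(ρg) = 4 kbar / (2830 kg/m³ × 9.81 m/s²) = 4.000×10^8 Pa / 27762 Pa/m = 14408 m

14400 m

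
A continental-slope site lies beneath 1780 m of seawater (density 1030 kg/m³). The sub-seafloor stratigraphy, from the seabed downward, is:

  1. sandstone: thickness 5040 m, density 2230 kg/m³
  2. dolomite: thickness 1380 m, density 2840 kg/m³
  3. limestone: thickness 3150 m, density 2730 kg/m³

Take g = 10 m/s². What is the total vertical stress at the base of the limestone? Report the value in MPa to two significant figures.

260 MPa

seawater: 1030 kg/m³ × 10 m/s² × 1780 m = 1.833×10^7 Pa = 18.33 MPa
sandstone: 2230 kg/m³ × 10 m/s² × 5040 m = 1.124×10^8 Pa = 112.4 MPa
dolomite: 2840 kg/m³ × 10 m/s² × 1380 m = 3.919×10^7 Pa = 39.19 MPa
limestone: 2730 kg/m³ × 10 m/s² × 3150 m = 8.600×10^7 Pa = 86.00 MPa
Total = 18.33 + 112.4 + 39.19 + 86.00 = 255.91 MPa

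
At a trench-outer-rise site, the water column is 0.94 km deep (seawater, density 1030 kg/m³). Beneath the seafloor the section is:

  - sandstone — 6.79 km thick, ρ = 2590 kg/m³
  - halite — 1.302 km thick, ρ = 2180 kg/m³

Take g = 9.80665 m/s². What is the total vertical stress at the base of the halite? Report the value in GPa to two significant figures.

0.21 GPa

seawater: 1030 kg/m³ × 9.80665 m/s² × 940 m = 9.495×10^6 Pa = 9.495×10^-3 GPa
sandstone: 2590 kg/m³ × 9.80665 m/s² × 6790 m = 1.725×10^8 Pa = 0.1725 GPa
halite: 2180 kg/m³ × 9.80665 m/s² × 1302 m = 2.783×10^7 Pa = 0.02783 GPa
Total = 9.495×10^-3 + 0.1725 + 0.02783 = 0.20979 GPa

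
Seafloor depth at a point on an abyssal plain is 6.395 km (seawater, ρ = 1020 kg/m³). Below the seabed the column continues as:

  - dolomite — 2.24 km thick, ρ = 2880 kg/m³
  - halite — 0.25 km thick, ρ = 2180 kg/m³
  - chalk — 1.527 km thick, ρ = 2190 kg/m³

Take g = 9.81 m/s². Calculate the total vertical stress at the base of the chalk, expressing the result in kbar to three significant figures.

1.65 kbar

seawater: 1020 kg/m³ × 9.81 m/s² × 6395 m = 6.399×10^7 Pa = 0.6399 kbar
dolomite: 2880 kg/m³ × 9.81 m/s² × 2240 m = 6.329×10^7 Pa = 0.6329 kbar
halite: 2180 kg/m³ × 9.81 m/s² × 250 m = 5.346×10^6 Pa = 0.05346 kbar
chalk: 2190 kg/m³ × 9.81 m/s² × 1527 m = 3.281×10^7 Pa = 0.3281 kbar
Total = 0.6399 + 0.6329 + 0.05346 + 0.3281 = 1.6543 kbar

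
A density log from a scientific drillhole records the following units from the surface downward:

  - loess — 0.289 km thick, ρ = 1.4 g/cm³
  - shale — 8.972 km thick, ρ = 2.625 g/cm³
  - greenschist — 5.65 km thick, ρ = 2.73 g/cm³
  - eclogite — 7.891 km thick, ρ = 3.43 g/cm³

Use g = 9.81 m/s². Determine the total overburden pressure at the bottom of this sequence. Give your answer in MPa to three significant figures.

loess: 1400 kg/m³ × 9.81 m/s² × 289 m = 3.969×10^6 Pa = 3.969 MPa
shale: 2625 kg/m³ × 9.81 m/s² × 8972 m = 2.310×10^8 Pa = 231.0 MPa
greenschist: 2730 kg/m³ × 9.81 m/s² × 5650 m = 1.513×10^8 Pa = 151.3 MPa
eclogite: 3430 kg/m³ × 9.81 m/s² × 7891 m = 2.655×10^8 Pa = 265.5 MPa
Total = 3.969 + 231.0 + 151.3 + 265.5 = 651.84 MPa

652 MPa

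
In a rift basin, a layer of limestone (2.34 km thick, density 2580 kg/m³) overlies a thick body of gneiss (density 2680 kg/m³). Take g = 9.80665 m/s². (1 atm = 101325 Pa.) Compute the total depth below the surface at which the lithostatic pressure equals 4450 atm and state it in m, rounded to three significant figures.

Pressure at base of upper layers: 2580×9.80665×2340 = 5.920×10^7 Pa = 584.3 atm
Remaining pressure to be supplied by gneiss: 4.509×10^8 − 5.920×10^7 = 3.917×10^8 Pa
Additional depth in gneiss = 3.917×10^8 Pa / (2680 kg/m³ × 9.80665 m/s²) = 14904 m
Total depth = 2340 m + 14904 m = 17244 m

17200 m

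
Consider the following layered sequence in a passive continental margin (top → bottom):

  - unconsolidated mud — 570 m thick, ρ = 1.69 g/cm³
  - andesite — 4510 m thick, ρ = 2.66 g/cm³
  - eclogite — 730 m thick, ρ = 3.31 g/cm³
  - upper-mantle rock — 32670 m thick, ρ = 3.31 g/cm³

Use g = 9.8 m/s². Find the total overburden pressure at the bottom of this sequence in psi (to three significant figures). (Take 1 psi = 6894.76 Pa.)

unconsolidated mud: 1690 kg/m³ × 9.8 m/s² × 570 m = 9.440×10^6 Pa = 1369 psi
andesite: 2660 kg/m³ × 9.8 m/s² × 4510 m = 1.176×10^8 Pa = 17052 psi
eclogite: 3310 kg/m³ × 9.8 m/s² × 730 m = 2.368×10^7 Pa = 3434 psi
upper-mantle rock: 3310 kg/m³ × 9.8 m/s² × 32670 m = 1.060×10^9 Pa = 1.537×10^5 psi
Total = 1369 + 17052 + 3434 + 1.537×10^5 = 1.7556×10^5 psi

176000 psi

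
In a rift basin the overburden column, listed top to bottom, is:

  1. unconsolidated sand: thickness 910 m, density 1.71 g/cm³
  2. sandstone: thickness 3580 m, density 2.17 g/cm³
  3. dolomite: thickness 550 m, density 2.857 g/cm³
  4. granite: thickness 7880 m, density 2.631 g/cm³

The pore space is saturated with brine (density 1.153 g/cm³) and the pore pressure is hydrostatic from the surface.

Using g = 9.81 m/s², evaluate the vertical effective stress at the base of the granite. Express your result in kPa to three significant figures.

Overburden (lithostatic) stress σ_v:
unconsolidated sand: 1710 kg/m³ × 9.81 m/s² × 910 m = 1.527×10^7 Pa = 15.27 MPa
sandstone: 2170 kg/m³ × 9.81 m/s² × 3580 m = 7.621×10^7 Pa = 76.21 MPa
dolomite: 2857 kg/m³ × 9.81 m/s² × 550 m = 1.541×10^7 Pa = 15.41 MPa
granite: 2631 kg/m³ × 9.81 m/s² × 7880 m = 2.034×10^8 Pa = 203.4 MPa
Total = 15.27 + 76.21 + 15.41 + 203.4 = 310.27 MPa
Pore pressure P_p = 1153 kg/m³ × 9.81 m/s² × 12920 m = 1.461×10^8 Pa = 146.1 MPa
Effective stress σ' = σ_v − P_p = 310.3 − 146.1 = 164.14 MPa = 1.6414×10^5 kPa

164000 kPa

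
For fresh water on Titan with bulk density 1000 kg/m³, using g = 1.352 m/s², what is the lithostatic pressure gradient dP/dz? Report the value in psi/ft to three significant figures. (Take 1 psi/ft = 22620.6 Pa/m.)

0.0598 psi/ft

dP/dz = ρg = 1000 kg/m³ × 1.352 m/s² = 1352.0 Pa/m
= 1352.0 Pa/m × (1 psi/ft / 22621 Pa/m) = 0.059769 psi/ft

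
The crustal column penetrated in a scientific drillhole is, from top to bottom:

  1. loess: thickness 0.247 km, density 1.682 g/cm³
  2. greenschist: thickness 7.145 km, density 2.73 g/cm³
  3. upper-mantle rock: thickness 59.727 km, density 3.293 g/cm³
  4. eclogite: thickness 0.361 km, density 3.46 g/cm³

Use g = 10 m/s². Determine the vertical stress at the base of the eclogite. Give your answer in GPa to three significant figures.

2.18 GPa

loess: 1682 kg/m³ × 10 m/s² × 247 m = 4.155×10^6 Pa = 4.155×10^-3 GPa
greenschist: 2730 kg/m³ × 10 m/s² × 7145 m = 1.951×10^8 Pa = 0.1951 GPa
upper-mantle rock: 3293 kg/m³ × 10 m/s² × 59727 m = 1.967×10^9 Pa = 1.967 GPa
eclogite: 3460 kg/m³ × 10 m/s² × 361 m = 1.249×10^7 Pa = 0.01249 GPa
Total = 4.155×10^-3 + 0.1951 + 1.967 + 0.01249 = 2.1785 GPa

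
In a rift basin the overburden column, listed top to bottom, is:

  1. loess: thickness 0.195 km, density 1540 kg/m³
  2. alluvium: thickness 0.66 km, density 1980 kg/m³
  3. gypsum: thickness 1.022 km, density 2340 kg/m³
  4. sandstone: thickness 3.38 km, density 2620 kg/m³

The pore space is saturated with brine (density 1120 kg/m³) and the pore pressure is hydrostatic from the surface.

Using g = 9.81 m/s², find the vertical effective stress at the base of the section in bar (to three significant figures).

Overburden (lithostatic) stress σ_v:
loess: 1540 kg/m³ × 9.81 m/s² × 195 m = 2.946×10^6 Pa = 2.946 MPa
alluvium: 1980 kg/m³ × 9.81 m/s² × 660 m = 1.282×10^7 Pa = 12.82 MPa
gypsum: 2340 kg/m³ × 9.81 m/s² × 1022 m = 2.346×10^7 Pa = 23.46 MPa
sandstone: 2620 kg/m³ × 9.81 m/s² × 3380 m = 8.687×10^7 Pa = 86.87 MPa
Total = 2.946 + 12.82 + 23.46 + 86.87 = 126.10 MPa
Pore pressure P_p = 1120 kg/m³ × 9.81 m/s² × 5257 m = 5.776×10^7 Pa = 57.76 MPa
Effective stress σ' = σ_v − P_p = 126.1 − 57.76 = 68.340 MPa = 683.40 bar

683 bar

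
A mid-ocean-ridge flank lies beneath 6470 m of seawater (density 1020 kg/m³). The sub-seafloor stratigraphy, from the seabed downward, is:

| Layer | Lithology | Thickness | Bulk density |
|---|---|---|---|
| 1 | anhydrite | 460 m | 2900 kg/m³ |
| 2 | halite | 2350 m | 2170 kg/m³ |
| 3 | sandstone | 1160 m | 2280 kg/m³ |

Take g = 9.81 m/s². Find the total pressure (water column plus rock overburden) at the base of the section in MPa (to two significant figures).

seawater: 1020 kg/m³ × 9.81 m/s² × 6470 m = 6.474×10^7 Pa = 64.74 MPa
anhydrite: 2900 kg/m³ × 9.81 m/s² × 460 m = 1.309×10^7 Pa = 13.09 MPa
halite: 2170 kg/m³ × 9.81 m/s² × 2350 m = 5.003×10^7 Pa = 50.03 MPa
sandstone: 2280 kg/m³ × 9.81 m/s² × 1160 m = 2.595×10^7 Pa = 25.95 MPa
Total = 64.74 + 13.09 + 50.03 + 25.95 = 153.80 MPa

150 MPa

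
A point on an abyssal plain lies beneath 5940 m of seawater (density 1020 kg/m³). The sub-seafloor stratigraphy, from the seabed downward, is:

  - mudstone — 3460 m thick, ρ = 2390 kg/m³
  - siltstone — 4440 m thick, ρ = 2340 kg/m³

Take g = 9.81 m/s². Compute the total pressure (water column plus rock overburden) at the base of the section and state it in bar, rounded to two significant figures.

2400 bar

seawater: 1020 kg/m³ × 9.81 m/s² × 5940 m = 5.944×10^7 Pa = 594.4 bar
mudstone: 2390 kg/m³ × 9.81 m/s² × 3460 m = 8.112×10^7 Pa = 811.2 bar
siltstone: 2340 kg/m³ × 9.81 m/s² × 4440 m = 1.019×10^8 Pa = 1019 bar
Total = 594.4 + 811.2 + 1019 = 2424.8 bar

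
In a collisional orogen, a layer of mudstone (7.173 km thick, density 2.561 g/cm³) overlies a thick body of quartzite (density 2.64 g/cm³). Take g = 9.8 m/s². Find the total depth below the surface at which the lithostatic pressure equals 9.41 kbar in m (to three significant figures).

Pressure at base of upper layers: 2561×9.8×7173 = 1.800×10^8 Pa = 1.800 kbar
Remaining pressure to be supplied by quartzite: 9.410×10^8 − 1.800×10^8 = 7.610×10^8 Pa
Additional depth in quartzite = 7.610×10^8 Pa / (2640 kg/m³ × 9.8 m/s²) = 29413 m
Total depth = 7173 m + 29413 m = 36586 m

36600 m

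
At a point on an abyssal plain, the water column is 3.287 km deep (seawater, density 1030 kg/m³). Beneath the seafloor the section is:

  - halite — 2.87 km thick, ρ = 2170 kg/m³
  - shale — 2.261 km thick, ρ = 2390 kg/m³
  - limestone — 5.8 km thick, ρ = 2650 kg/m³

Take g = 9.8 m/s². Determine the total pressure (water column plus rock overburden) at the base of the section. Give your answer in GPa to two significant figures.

0.30 GPa

seawater: 1030 kg/m³ × 9.8 m/s² × 3287 m = 3.318×10^7 Pa = 0.03318 GPa
halite: 2170 kg/m³ × 9.8 m/s² × 2870 m = 6.103×10^7 Pa = 0.06103 GPa
shale: 2390 kg/m³ × 9.8 m/s² × 2261 m = 5.296×10^7 Pa = 0.05296 GPa
limestone: 2650 kg/m³ × 9.8 m/s² × 5800 m = 1.506×10^8 Pa = 0.1506 GPa
Total = 0.03318 + 0.06103 + 0.05296 + 0.1506 = 0.29780 GPa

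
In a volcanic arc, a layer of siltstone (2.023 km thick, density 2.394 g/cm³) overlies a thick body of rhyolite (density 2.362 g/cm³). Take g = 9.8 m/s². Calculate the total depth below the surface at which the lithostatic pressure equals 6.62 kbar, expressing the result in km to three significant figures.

28.6 km

Pressure at base of upper layers: 2394×9.8×2023 = 4.746×10^7 Pa = 0.4746 kbar
Remaining pressure to be supplied by rhyolite: 6.620×10^8 − 4.746×10^7 = 6.145×10^8 Pa
Additional depth in rhyolite = 6.145×10^8 Pa / (2362 kg/m³ × 9.8 m/s²) = 26549 m
Total depth = 2023 m + 26549 m = 28572 m
= 28.572 km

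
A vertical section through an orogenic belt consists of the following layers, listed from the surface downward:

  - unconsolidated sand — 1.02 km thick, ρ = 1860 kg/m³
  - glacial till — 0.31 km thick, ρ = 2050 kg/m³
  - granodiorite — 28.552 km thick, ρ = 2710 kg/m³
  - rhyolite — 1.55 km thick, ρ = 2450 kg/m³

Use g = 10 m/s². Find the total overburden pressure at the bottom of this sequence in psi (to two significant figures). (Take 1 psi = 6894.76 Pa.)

unconsolidated sand: 1860 kg/m³ × 10 m/s² × 1020 m = 1.897×10^7 Pa = 2752 psi
glacial till: 2050 kg/m³ × 10 m/s² × 310 m = 6.355×10^6 Pa = 921.7 psi
granodiorite: 2710 kg/m³ × 10 m/s² × 28552 m = 7.738×10^8 Pa = 1.122×10^5 psi
rhyolite: 2450 kg/m³ × 10 m/s² × 1550 m = 3.797×10^7 Pa = 5508 psi
Total = 2752 + 921.7 + 1.122×10^5 + 5508 = 1.2141×10^5 psi

120000 psi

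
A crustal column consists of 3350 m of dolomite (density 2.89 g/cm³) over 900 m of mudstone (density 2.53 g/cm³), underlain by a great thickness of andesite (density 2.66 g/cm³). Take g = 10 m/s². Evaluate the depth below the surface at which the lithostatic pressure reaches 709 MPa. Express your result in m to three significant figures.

Pressure at base of upper layers: 2890×10×3350 + 2530×10×900 = 1.196×10^8 Pa = 119.6 MPa
Remaining pressure to be supplied by andesite: 7.090×10^8 − 1.196×10^8 = 5.894×10^8 Pa
Additional depth in andesite = 5.894×10^8 Pa / (2660 kg/m³ × 10 m/s²) = 22158 m
Total depth = 4250 m + 22158 m = 26408 m

26400 m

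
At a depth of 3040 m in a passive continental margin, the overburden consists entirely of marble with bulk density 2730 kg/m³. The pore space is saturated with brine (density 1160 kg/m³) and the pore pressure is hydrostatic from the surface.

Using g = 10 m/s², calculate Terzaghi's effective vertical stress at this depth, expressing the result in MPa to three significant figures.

47.7 MPa

Overburden (lithostatic) stress σ_v:
marble: 2730 kg/m³ × 10 m/s² × 3040 m = 8.299×10^7 Pa = 82.99 MPa
Pore pressure P_p = 1160 kg/m³ × 10 m/s² × 3040 m = 3.526×10^7 Pa = 35.26 MPa
Effective stress σ' = σ_v − P_p = 82.99 − 35.26 = 47.728 MPa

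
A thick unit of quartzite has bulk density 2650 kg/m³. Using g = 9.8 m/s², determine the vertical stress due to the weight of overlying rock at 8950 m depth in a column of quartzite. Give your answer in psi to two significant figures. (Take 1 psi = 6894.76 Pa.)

quartzite: 2650 kg/m³ × 9.8 m/s² × 8950 m = 2.324×10^8 Pa = 33711 psi

34000 psi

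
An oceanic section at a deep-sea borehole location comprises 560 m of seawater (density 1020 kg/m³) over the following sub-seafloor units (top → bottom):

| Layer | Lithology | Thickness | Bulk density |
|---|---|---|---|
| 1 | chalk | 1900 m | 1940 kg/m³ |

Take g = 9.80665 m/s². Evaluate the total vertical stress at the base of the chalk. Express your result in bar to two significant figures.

420 bar

seawater: 1020 kg/m³ × 9.80665 m/s² × 560 m = 5.602×10^6 Pa = 56.02 bar
chalk: 1940 kg/m³ × 9.80665 m/s² × 1900 m = 3.615×10^7 Pa = 361.5 bar
Total = 56.02 + 361.5 = 417.49 bar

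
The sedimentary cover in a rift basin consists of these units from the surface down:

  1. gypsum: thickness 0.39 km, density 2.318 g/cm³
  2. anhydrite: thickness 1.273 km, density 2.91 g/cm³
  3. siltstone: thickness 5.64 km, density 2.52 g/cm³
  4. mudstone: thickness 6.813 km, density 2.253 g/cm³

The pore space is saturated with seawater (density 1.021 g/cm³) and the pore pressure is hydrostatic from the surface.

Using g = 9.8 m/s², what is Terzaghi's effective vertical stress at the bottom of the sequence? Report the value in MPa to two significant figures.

190 MPa

Overburden (lithostatic) stress σ_v:
gypsum: 2318 kg/m³ × 9.8 m/s² × 390 m = 8.859×10^6 Pa = 8.859 MPa
anhydrite: 2910 kg/m³ × 9.8 m/s² × 1273 m = 3.630×10^7 Pa = 36.30 MPa
siltstone: 2520 kg/m³ × 9.8 m/s² × 5640 m = 1.393×10^8 Pa = 139.3 MPa
mudstone: 2253 kg/m³ × 9.8 m/s² × 6813 m = 1.504×10^8 Pa = 150.4 MPa
Total = 8.859 + 36.30 + 139.3 + 150.4 = 334.88 MPa
Pore pressure P_p = 1021 kg/m³ × 9.8 m/s² × 14116 m = 1.412×10^8 Pa = 141.2 MPa
Effective stress σ' = σ_v − P_p = 334.9 − 141.2 = 193.63 MPa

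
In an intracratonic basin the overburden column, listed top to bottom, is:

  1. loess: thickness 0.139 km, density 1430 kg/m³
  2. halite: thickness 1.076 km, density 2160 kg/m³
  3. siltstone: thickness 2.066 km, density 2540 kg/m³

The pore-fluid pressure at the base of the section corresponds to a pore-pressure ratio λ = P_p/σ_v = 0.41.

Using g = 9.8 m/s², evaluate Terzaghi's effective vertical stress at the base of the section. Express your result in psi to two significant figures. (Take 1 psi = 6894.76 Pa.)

Overburden (lithostatic) stress σ_v:
loess: 1430 kg/m³ × 9.8 m/s² × 139 m = 1.948×10^6 Pa = 1.948 MPa
halite: 2160 kg/m³ × 9.8 m/s² × 1076 m = 2.278×10^7 Pa = 22.78 MPa
siltstone: 2540 kg/m³ × 9.8 m/s² × 2066 m = 5.143×10^7 Pa = 51.43 MPa
Total = 1.948 + 22.78 + 51.43 = 76.152 MPa
Pore pressure P_p = λ·σ_v = 0.41 × 76.15 MPa = 31.22 MPa
Effective stress σ' = σ_v − P_p = 76.15 − 31.22 = 44.929 MPa = 6516.5 psi

6500 psi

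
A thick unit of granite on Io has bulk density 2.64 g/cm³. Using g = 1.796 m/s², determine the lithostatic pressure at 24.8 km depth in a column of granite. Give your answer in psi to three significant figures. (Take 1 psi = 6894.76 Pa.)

17100 psi

granite: 2640 kg/m³ × 1.796 m/s² × 24800 m = 1.176×10^8 Pa = 17055 psi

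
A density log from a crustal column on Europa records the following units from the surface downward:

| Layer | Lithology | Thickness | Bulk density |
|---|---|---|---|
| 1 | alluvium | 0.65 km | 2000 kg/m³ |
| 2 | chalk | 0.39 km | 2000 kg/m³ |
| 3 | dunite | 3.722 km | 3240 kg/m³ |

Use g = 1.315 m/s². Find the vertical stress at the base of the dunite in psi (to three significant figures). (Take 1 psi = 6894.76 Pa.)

2700 psi

alluvium: 2000 kg/m³ × 1.315 m/s² × 650 m = 1.710×10^6 Pa = 247.9 psi
chalk: 2000 kg/m³ × 1.315 m/s² × 390 m = 1.026×10^6 Pa = 148.8 psi
dunite: 3240 kg/m³ × 1.315 m/s² × 3722 m = 1.586×10^7 Pa = 2300 psi
Total = 247.9 + 148.8 + 2300 = 2696.7 psi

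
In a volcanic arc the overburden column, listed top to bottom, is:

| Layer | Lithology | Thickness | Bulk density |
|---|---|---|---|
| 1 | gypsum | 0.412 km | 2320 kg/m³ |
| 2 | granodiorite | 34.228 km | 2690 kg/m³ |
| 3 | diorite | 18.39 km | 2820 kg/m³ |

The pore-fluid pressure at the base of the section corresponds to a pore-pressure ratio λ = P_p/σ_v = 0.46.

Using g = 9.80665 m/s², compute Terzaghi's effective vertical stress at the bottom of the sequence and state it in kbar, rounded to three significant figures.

Overburden (lithostatic) stress σ_v:
gypsum: 2320 kg/m³ × 9.80665 m/s² × 412 m = 9.374×10^6 Pa = 9.374 MPa
granodiorite: 2690 kg/m³ × 9.80665 m/s² × 34228 m = 9.029×10^8 Pa = 902.9 MPa
diorite: 2820 kg/m³ × 9.80665 m/s² × 18390 m = 5.086×10^8 Pa = 508.6 MPa
Total = 9.374 + 902.9 + 508.6 = 1420.9 MPa
Pore pressure P_p = λ·σ_v = 0.46 × 1421 MPa = 653.6 MPa
Effective stress σ' = σ_v − P_p = 1421 − 653.6 = 767.27 MPa = 7.6727 kbar

7.67 kbar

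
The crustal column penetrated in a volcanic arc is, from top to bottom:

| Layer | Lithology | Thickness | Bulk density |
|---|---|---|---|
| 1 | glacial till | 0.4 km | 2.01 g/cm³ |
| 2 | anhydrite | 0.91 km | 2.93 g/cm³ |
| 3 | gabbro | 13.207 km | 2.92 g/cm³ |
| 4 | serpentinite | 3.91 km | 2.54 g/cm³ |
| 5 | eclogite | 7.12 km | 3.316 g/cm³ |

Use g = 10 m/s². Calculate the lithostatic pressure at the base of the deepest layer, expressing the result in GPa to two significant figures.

0.76 GPa

glacial till: 2010 kg/m³ × 10 m/s² × 400 m = 8.040×10^6 Pa = 8.040×10^-3 GPa
anhydrite: 2930 kg/m³ × 10 m/s² × 910 m = 2.666×10^7 Pa = 0.02666 GPa
gabbro: 2920 kg/m³ × 10 m/s² × 13207 m = 3.856×10^8 Pa = 0.3856 GPa
serpentinite: 2540 kg/m³ × 10 m/s² × 3910 m = 9.931×10^7 Pa = 0.09931 GPa
eclogite: 3316 kg/m³ × 10 m/s² × 7120 m = 2.361×10^8 Pa = 0.2361 GPa
Total = 8.040×10^-3 + 0.02666 + 0.3856 + 0.09931 + 0.2361 = 0.75576 GPa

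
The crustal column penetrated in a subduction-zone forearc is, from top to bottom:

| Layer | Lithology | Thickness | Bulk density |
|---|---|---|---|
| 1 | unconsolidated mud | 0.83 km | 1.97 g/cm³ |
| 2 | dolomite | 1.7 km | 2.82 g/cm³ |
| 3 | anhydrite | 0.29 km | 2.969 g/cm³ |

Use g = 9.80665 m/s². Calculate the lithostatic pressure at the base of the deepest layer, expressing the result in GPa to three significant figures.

0.0715 GPa

unconsolidated mud: 1970 kg/m³ × 9.80665 m/s² × 830 m = 1.603×10^7 Pa = 0.01603 GPa
dolomite: 2820 kg/m³ × 9.80665 m/s² × 1700 m = 4.701×10^7 Pa = 0.04701 GPa
anhydrite: 2969 kg/m³ × 9.80665 m/s² × 290 m = 8.444×10^6 Pa = 8.444×10^-3 GPa
Total = 0.01603 + 0.04701 + 8.444×10^-3 = 0.071492 GPa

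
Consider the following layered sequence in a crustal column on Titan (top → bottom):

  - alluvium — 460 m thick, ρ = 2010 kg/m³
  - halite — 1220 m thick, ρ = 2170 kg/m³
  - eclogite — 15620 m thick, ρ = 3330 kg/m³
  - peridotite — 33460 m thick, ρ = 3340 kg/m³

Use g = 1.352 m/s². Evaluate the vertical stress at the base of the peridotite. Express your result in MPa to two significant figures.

230 MPa

alluvium: 2010 kg/m³ × 1.352 m/s² × 460 m = 1.250×10^6 Pa = 1.250 MPa
halite: 2170 kg/m³ × 1.352 m/s² × 1220 m = 3.579×10^6 Pa = 3.579 MPa
eclogite: 3330 kg/m³ × 1.352 m/s² × 15620 m = 7.032×10^7 Pa = 70.32 MPa
peridotite: 3340 kg/m³ × 1.352 m/s² × 33460 m = 1.511×10^8 Pa = 151.1 MPa
Total = 1.250 + 3.579 + 70.32 + 151.1 = 226.25 MPa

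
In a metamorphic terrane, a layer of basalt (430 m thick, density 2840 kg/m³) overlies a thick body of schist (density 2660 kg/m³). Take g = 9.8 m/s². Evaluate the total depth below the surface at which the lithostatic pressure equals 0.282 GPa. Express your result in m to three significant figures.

10800 m

Pressure at base of upper layers: 2840×9.8×430 = 1.197×10^7 Pa = 0.01197 GPa
Remaining pressure to be supplied by schist: 2.820×10^8 − 1.197×10^7 = 2.700×10^8 Pa
Additional depth in schist = 2.700×10^8 Pa / (2660 kg/m³ × 9.8 m/s²) = 10359 m
Total depth = 430 m + 10359 m = 10789 m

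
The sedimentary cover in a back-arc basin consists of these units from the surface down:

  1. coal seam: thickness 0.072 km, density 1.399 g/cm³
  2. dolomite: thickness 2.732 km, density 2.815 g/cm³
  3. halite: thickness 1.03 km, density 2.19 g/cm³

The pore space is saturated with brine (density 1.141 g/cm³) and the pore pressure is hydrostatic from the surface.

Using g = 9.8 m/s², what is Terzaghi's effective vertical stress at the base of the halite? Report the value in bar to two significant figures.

Overburden (lithostatic) stress σ_v:
coal seam: 1399 kg/m³ × 9.8 m/s² × 72 m = 9.871×10^5 Pa = 0.9871 MPa
dolomite: 2815 kg/m³ × 9.8 m/s² × 2732 m = 7.537×10^7 Pa = 75.37 MPa
halite: 2190 kg/m³ × 9.8 m/s² × 1030 m = 2.211×10^7 Pa = 22.11 MPa
Total = 0.9871 + 75.37 + 22.11 = 98.461 MPa
Pore pressure P_p = 1141 kg/m³ × 9.8 m/s² × 3834 m = 4.287×10^7 Pa = 42.87 MPa
Effective stress σ' = σ_v − P_p = 98.46 − 42.87 = 55.590 MPa = 555.90 bar

560 bar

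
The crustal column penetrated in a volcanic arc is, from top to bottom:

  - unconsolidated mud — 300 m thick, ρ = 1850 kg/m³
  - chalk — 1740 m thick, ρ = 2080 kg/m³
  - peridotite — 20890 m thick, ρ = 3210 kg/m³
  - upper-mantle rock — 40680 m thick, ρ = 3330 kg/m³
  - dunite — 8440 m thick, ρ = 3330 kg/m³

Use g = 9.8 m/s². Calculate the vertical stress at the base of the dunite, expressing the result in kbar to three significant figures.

unconsolidated mud: 1850 kg/m³ × 9.8 m/s² × 300 m = 5.439×10^6 Pa = 0.05439 kbar
chalk: 2080 kg/m³ × 9.8 m/s² × 1740 m = 3.547×10^7 Pa = 0.3547 kbar
peridotite: 3210 kg/m³ × 9.8 m/s² × 20890 m = 6.572×10^8 Pa = 6.572 kbar
upper-mantle rock: 3330 kg/m³ × 9.8 m/s² × 40680 m = 1.328×10^9 Pa = 13.28 kbar
dunite: 3330 kg/m³ × 9.8 m/s² × 8440 m = 2.754×10^8 Pa = 2.754 kbar
Total = 0.05439 + 0.3547 + 6.572 + 13.28 + 2.754 = 23.010 kbar

23.0 kbar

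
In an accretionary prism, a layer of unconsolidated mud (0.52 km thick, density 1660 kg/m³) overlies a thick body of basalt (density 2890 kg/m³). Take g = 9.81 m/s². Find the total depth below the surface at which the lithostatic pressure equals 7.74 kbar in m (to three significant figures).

27500 m

Pressure at base of upper layers: 1660×9.81×520 = 8.468×10^6 Pa = 0.08468 kbar
Remaining pressure to be supplied by basalt: 7.740×10^8 − 8.468×10^6 = 7.655×10^8 Pa
Additional depth in basalt = 7.655×10^8 Pa / (2890 kg/m³ × 9.81 m/s²) = 27002 m
Total depth = 520 m + 27002 m = 27522 m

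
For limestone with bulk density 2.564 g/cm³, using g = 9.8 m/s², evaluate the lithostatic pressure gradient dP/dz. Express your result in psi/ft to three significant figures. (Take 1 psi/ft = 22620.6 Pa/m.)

dP/dz = ρg = 2564 kg/m³ × 9.8 m/s² = 25127 Pa/m
= 25127 Pa/m × (1 psi/ft / 22621 Pa/m) = 1.1108 psi/ft

1.11 psi/ft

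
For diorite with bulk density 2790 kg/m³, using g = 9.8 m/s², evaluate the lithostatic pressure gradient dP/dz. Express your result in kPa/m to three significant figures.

27.3 kPa/m

dP/dz = ρg = 2790 kg/m³ × 9.8 m/s² = 27342 Pa/m
= 27342 Pa/m × (1 kPa/m / 1000.0 Pa/m) = 27.342 kPa/m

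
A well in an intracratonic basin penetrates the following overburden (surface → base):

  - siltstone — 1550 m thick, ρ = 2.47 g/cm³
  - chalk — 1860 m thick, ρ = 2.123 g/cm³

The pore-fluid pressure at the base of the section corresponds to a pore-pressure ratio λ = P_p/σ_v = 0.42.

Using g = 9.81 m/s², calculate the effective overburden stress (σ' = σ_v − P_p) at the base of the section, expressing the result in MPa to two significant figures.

Overburden (lithostatic) stress σ_v:
siltstone: 2470 kg/m³ × 9.81 m/s² × 1550 m = 3.756×10^7 Pa = 37.56 MPa
chalk: 2123 kg/m³ × 9.81 m/s² × 1860 m = 3.874×10^7 Pa = 38.74 MPa
Total = 37.56 + 38.74 = 76.295 MPa
Pore pressure P_p = λ·σ_v = 0.42 × 76.30 MPa = 32.04 MPa
Effective stress σ' = σ_v − P_p = 76.30 − 32.04 = 44.251 MPa

44 MPa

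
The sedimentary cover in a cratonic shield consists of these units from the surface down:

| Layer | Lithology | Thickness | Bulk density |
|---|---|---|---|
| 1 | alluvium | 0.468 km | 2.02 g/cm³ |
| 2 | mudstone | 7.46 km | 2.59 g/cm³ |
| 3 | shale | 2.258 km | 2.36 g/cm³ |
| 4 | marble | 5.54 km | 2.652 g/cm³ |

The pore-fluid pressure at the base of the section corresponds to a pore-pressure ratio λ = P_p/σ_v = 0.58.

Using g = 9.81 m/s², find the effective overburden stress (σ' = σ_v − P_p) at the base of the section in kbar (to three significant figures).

Overburden (lithostatic) stress σ_v:
alluvium: 2020 kg/m³ × 9.81 m/s² × 468 m = 9.274×10^6 Pa = 9.274 MPa
mudstone: 2590 kg/m³ × 9.81 m/s² × 7460 m = 1.895×10^8 Pa = 189.5 MPa
shale: 2360 kg/m³ × 9.81 m/s² × 2258 m = 5.228×10^7 Pa = 52.28 MPa
marble: 2652 kg/m³ × 9.81 m/s² × 5540 m = 1.441×10^8 Pa = 144.1 MPa
Total = 9.274 + 189.5 + 52.28 + 144.1 = 395.22 MPa
Pore pressure P_p = λ·σ_v = 0.58 × 395.2 MPa = 229.2 MPa
Effective stress σ' = σ_v − P_p = 395.2 − 229.2 = 165.99 MPa = 1.6599 kbar

1.66 kbar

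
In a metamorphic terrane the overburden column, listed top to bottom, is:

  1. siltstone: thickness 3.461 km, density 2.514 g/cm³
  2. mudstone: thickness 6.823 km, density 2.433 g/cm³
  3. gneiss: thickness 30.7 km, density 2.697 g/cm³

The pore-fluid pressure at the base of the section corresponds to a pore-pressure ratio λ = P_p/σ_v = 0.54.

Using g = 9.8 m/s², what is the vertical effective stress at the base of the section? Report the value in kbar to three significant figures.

4.87 kbar

Overburden (lithostatic) stress σ_v:
siltstone: 2514 kg/m³ × 9.8 m/s² × 3461 m = 8.527×10^7 Pa = 85.27 MPa
mudstone: 2433 kg/m³ × 9.8 m/s² × 6823 m = 1.627×10^8 Pa = 162.7 MPa
gneiss: 2697 kg/m³ × 9.8 m/s² × 30700 m = 8.114×10^8 Pa = 811.4 MPa
Total = 85.27 + 162.7 + 811.4 = 1059.4 MPa
Pore pressure P_p = λ·σ_v = 0.54 × 1059 MPa = 572.1 MPa
Effective stress σ' = σ_v − P_p = 1059 − 572.1 = 487.31 MPa = 4.8731 kbar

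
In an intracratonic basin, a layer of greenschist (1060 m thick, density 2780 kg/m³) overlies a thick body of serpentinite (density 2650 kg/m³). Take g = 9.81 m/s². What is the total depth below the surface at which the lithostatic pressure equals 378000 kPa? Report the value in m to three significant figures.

14500 m

Pressure at base of upper layers: 2780×9.81×1060 = 2.891×10^7 Pa = 28908 kPa
Remaining pressure to be supplied by serpentinite: 3.780×10^8 − 2.891×10^7 = 3.491×10^8 Pa
Additional depth in serpentinite = 3.491×10^8 Pa / (2650 kg/m³ × 9.81 m/s²) = 13428 m
Total depth = 1060 m + 13428 m = 14488 m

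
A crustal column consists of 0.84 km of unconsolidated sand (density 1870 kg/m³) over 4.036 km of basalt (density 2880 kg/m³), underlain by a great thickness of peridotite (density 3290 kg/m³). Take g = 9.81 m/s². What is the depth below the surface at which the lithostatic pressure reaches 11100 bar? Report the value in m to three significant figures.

35300 m

Pressure at base of upper layers: 1870×9.81×840 + 2880×9.81×4036 = 1.294×10^8 Pa = 1294 bar
Remaining pressure to be supplied by peridotite: 1.110×10^9 − 1.294×10^8 = 9.806×10^8 Pa
Additional depth in peridotite = 9.806×10^8 Pa / (3290 kg/m³ × 9.81 m/s²) = 30382 m
Total depth = 4876 m + 30382 m = 35258 m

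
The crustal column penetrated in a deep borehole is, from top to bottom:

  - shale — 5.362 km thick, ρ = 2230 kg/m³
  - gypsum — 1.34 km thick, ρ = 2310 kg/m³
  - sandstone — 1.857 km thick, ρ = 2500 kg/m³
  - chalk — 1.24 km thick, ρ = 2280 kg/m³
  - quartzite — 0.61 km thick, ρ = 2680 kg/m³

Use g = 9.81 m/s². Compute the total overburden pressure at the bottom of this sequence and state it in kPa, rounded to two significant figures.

shale: 2230 kg/m³ × 9.81 m/s² × 5362 m = 1.173×10^8 Pa = 1.173×10^5 kPa
gypsum: 2310 kg/m³ × 9.81 m/s² × 1340 m = 3.037×10^7 Pa = 30366 kPa
sandstone: 2500 kg/m³ × 9.81 m/s² × 1857 m = 4.554×10^7 Pa = 45543 kPa
chalk: 2280 kg/m³ × 9.81 m/s² × 1240 m = 2.773×10^7 Pa = 27735 kPa
quartzite: 2680 kg/m³ × 9.81 m/s² × 610 m = 1.604×10^7 Pa = 16037 kPa
Total = 1.173×10^5 + 30366 + 45543 + 27735 + 16037 = 2.3698×10^5 kPa

240000 kPa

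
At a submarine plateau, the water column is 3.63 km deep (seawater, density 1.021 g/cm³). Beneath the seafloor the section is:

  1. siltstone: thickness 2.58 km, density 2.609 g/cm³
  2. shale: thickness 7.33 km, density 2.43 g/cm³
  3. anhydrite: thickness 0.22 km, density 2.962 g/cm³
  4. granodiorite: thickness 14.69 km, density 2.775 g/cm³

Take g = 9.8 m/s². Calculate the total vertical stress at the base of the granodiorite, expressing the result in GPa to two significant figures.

seawater: 1021 kg/m³ × 9.8 m/s² × 3630 m = 3.632×10^7 Pa = 0.03632 GPa
siltstone: 2609 kg/m³ × 9.8 m/s² × 2580 m = 6.597×10^7 Pa = 0.06597 GPa
shale: 2430 kg/m³ × 9.8 m/s² × 7330 m = 1.746×10^8 Pa = 0.1746 GPa
anhydrite: 2962 kg/m³ × 9.8 m/s² × 220 m = 6.386×10^6 Pa = 6.386×10^-3 GPa
granodiorite: 2775 kg/m³ × 9.8 m/s² × 14690 m = 3.995×10^8 Pa = 0.3995 GPa
Total = 0.03632 + 0.06597 + 0.1746 + 6.386×10^-3 + 0.3995 = 0.68272 GPa

0.68 GPa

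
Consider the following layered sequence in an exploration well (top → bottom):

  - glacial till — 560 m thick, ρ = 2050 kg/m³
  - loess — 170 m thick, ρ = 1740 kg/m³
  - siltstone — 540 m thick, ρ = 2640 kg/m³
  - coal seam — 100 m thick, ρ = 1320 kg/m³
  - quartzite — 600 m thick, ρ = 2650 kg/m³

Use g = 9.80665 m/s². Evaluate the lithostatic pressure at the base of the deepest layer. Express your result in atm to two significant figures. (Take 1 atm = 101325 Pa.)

440 atm

glacial till: 2050 kg/m³ × 9.80665 m/s² × 560 m = 1.126×10^7 Pa = 111.1 atm
loess: 1740 kg/m³ × 9.80665 m/s² × 170 m = 2.901×10^6 Pa = 28.63 atm
siltstone: 2640 kg/m³ × 9.80665 m/s² × 540 m = 1.398×10^7 Pa = 138.0 atm
coal seam: 1320 kg/m³ × 9.80665 m/s² × 100 m = 1.294×10^6 Pa = 12.78 atm
quartzite: 2650 kg/m³ × 9.80665 m/s² × 600 m = 1.559×10^7 Pa = 153.9 atm
Total = 111.1 + 28.63 + 138.0 + 12.78 + 153.9 = 444.37 atm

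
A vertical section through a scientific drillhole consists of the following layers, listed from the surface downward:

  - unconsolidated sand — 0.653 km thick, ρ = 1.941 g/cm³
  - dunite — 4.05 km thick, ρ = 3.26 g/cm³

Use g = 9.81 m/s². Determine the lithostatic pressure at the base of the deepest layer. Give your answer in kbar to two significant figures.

unconsolidated sand: 1941 kg/m³ × 9.81 m/s² × 653 m = 1.243×10^7 Pa = 0.1243 kbar
dunite: 3260 kg/m³ × 9.81 m/s² × 4050 m = 1.295×10^8 Pa = 1.295 kbar
Total = 0.1243 + 1.295 = 1.4196 kbar

1.4 kbar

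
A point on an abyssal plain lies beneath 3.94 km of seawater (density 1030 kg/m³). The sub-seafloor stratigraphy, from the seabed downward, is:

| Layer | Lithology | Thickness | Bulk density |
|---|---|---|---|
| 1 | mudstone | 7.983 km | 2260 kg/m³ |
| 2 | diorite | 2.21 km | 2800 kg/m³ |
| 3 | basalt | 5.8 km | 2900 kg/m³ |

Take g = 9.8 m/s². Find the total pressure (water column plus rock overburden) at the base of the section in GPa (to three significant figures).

seawater: 1030 kg/m³ × 9.8 m/s² × 3940 m = 3.977×10^7 Pa = 0.03977 GPa
mudstone: 2260 kg/m³ × 9.8 m/s² × 7983 m = 1.768×10^8 Pa = 0.1768 GPa
diorite: 2800 kg/m³ × 9.8 m/s² × 2210 m = 6.064×10^7 Pa = 0.06064 GPa
basalt: 2900 kg/m³ × 9.8 m/s² × 5800 m = 1.648×10^8 Pa = 0.1648 GPa
Total = 0.03977 + 0.1768 + 0.06064 + 0.1648 = 0.44206 GPa

0.442 GPa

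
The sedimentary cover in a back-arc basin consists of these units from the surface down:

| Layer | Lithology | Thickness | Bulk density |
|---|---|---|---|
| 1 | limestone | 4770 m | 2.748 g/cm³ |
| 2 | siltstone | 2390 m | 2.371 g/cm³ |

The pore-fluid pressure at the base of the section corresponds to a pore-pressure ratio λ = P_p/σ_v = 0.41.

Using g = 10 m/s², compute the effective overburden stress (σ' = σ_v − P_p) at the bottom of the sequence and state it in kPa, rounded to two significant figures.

110000 kPa

Overburden (lithostatic) stress σ_v:
limestone: 2748 kg/m³ × 10 m/s² × 4770 m = 1.311×10^8 Pa = 131.1 MPa
siltstone: 2371 kg/m³ × 10 m/s² × 2390 m = 5.667×10^7 Pa = 56.67 MPa
Total = 131.1 + 56.67 = 187.75 MPa
Pore pressure P_p = λ·σ_v = 0.41 × 187.7 MPa = 76.98 MPa
Effective stress σ' = σ_v − P_p = 187.7 − 76.98 = 110.77 MPa = 1.1077×10^5 kPa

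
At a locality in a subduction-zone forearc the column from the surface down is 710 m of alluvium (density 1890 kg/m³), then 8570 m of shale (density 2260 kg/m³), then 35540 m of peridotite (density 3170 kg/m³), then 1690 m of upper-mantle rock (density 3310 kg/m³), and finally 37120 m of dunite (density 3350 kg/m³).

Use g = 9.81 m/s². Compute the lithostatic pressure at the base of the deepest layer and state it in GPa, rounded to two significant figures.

alluvium: 1890 kg/m³ × 9.81 m/s² × 710 m = 1.316×10^7 Pa = 0.01316 GPa
shale: 2260 kg/m³ × 9.81 m/s² × 8570 m = 1.900×10^8 Pa = 0.1900 GPa
peridotite: 3170 kg/m³ × 9.81 m/s² × 35540 m = 1.105×10^9 Pa = 1.105 GPa
upper-mantle rock: 3310 kg/m³ × 9.81 m/s² × 1690 m = 5.488×10^7 Pa = 0.05488 GPa
dunite: 3350 kg/m³ × 9.81 m/s² × 37120 m = 1.220×10^9 Pa = 1.220 GPa
Total = 0.01316 + 0.1900 + 1.105 + 0.05488 + 1.220 = 2.5831 GPa

2.6 GPa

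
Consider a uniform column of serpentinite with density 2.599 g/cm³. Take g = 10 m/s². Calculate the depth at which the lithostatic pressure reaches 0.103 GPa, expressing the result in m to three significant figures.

3960 m

h = P/(ρg) = 0.103 GPa / (2599 kg/m³ × 10 m/s²) = 1.030×10^8 Pa / 25990 Pa/m = 3963.1 m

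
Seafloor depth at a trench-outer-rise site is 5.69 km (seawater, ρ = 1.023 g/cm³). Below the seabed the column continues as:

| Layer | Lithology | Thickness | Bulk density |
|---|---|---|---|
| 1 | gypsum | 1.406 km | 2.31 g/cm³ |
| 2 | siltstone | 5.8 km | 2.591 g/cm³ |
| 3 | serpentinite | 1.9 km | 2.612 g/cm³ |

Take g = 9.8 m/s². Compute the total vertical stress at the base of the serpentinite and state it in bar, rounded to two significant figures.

2800 bar

seawater: 1023 kg/m³ × 9.8 m/s² × 5690 m = 5.704×10^7 Pa = 570.4 bar
gypsum: 2310 kg/m³ × 9.8 m/s² × 1406 m = 3.183×10^7 Pa = 318.3 bar
siltstone: 2591 kg/m³ × 9.8 m/s² × 5800 m = 1.473×10^8 Pa = 1473 bar
serpentinite: 2612 kg/m³ × 9.8 m/s² × 1900 m = 4.864×10^7 Pa = 486.4 bar
Total = 570.4 + 318.3 + 1473 + 486.4 = 2847.8 bar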